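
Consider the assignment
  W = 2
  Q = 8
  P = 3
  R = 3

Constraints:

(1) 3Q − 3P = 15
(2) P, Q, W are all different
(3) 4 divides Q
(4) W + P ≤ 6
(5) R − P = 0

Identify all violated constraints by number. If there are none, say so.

No violations.

(1) 3Q − 3P = 3(8) − 3(3) = 15 — satisfied.
(2) values 3, 8, 2 are pairwise distinct — satisfied.
(3) 8 / 4 = 2, so 4 divides 8 — satisfied.
(4) W + P = 2 + 3 = 5; 5 ≤ 6 — satisfied.
(5) R − P = 3 − 3 = 0 — satisfied.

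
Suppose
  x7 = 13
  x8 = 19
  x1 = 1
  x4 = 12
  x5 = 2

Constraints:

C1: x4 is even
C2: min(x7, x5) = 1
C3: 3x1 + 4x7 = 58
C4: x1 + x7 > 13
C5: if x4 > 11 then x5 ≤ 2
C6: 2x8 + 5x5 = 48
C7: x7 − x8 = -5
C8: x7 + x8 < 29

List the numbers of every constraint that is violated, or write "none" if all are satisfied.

C1: x4 = 12 is even — OK.
C2: min(13, 2) = 2, not 1 — violated.
C3: 3x1 + 4x7 = 3(1) + 4(13) = 55, not 58 — violated.
C4: x1 + x7 = 1 + 13 = 14; 14 > 13 — OK.
C5: x4 = 12 > 11, so we need x5 ≤ 2; x5 = 2 ≤ 2 — OK.
C6: 2x8 + 5x5 = 2(19) + 5(2) = 48 — OK.
C7: x7 − x8 = 13 − 19 = -6, not -5 — violated.
C8: x7 + x8 = 13 + 19 = 32; 32 ≥ 29, bound 29 not met — violated.

Constraints 2, 3, 7, and 8 are violated.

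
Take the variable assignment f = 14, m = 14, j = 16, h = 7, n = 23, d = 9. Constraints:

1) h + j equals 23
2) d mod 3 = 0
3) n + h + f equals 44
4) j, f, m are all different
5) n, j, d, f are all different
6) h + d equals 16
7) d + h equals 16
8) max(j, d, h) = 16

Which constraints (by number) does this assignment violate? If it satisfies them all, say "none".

No — constraint 4 is not satisfied.

1) h + j = 7 + 16 = 23 — OK.
2) 9 mod 3 = 0 — OK.
3) n + h + f = 23 + 7 + 14 = 44 — OK.
4) f = m = 14, not all different — violated.
5) values 23, 16, 9, 14 are pairwise distinct — OK.
6) h + d = 7 + 9 = 16 — OK.
7) d + h = 9 + 7 = 16 — OK.
8) max(16, 9, 7) = 16 — OK.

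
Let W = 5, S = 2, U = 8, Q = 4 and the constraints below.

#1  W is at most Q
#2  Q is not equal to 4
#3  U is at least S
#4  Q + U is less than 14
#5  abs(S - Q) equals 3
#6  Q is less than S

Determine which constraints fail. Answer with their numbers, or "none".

Violated: 1, 2, 5, 6.

#1 W = 5, Q = 4; 5 > 4 (want ≤)  ✘
#2 Q = 4, but 4 is required to differ  ✘
#3 U = 8, S = 2; 8 ≥ 2  ✔
#4 Q + U = 4 + 8 = 12; 12 < 14  ✔
#5 abs(2 - 4) = 2, not 3  ✘
#6 Q = 4, S = 2; 4 ≥ 2 (want <)  ✘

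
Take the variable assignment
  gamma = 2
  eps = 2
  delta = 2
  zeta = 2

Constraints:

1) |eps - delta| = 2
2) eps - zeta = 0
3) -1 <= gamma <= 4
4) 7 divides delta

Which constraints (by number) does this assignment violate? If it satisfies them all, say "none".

The assignment fails constraints 1, 4.

1) |2 - 2| = 0, not 2 — violated.
2) eps - zeta = 2 - 2 = 0 — OK.
3) gamma = 2 lies in [-1, 4] — OK.
4) 2 = 7*0 + 2, so 7 does not divide 2 — violated.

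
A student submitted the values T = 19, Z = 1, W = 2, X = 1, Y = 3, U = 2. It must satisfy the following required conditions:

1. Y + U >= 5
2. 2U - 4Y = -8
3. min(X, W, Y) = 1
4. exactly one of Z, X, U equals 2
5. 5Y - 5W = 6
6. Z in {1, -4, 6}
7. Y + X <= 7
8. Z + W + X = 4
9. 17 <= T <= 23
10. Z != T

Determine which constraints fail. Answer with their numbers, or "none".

Constraint 5 is violated.

1. Y + U = 3 + 2 = 5; 5 ≥ 5  ✓
2. 2U - 4Y = 2(2) - 4(3) = -8  ✓
3. min(1, 2, 3) = 1  ✓
4. Z=1, X=1, U=2; 1 of them equals 2  ✓
5. 5Y - 5W = 5(3) - 5(2) = 5, not 6  ✗
6. Z = 1 is in {1, -4, 6}  ✓
7. Y + X = 3 + 1 = 4; 4 ≤ 7  ✓
8. Z + W + X = 1 + 2 + 1 = 4  ✓
9. T = 19 lies in [17, 23]  ✓
10. Z = 1, T = 19; distinct  ✓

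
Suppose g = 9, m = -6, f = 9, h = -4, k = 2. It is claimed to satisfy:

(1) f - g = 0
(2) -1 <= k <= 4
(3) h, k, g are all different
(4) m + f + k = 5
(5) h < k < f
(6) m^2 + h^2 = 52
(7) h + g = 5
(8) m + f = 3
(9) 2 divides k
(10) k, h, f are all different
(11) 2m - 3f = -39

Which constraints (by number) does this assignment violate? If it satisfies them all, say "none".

All constraints are satisfied.

(1) f - g = 9 - 9 = 0 — holds.
(2) k = 2 lies in [-1, 4] — holds.
(3) values -4, 2, 9 are pairwise distinct — holds.
(4) m + f + k = -6 + 9 + 2 = 5 — holds.
(5) values -4 < 2 < 9 — holds.
(6) m^2 + h^2 = (-6)^2 + (-4)^2 = 36 + 16 = 52 — holds.
(7) h + g = -4 + 9 = 5 — holds.
(8) m + f = -6 + 9 = 3 — holds.
(9) 2 / 2 = 1, so 2 divides 2 — holds.
(10) values 2, -4, 9 are pairwise distinct — holds.
(11) 2m - 3f = 2(-6) - 3(9) = -39 — holds.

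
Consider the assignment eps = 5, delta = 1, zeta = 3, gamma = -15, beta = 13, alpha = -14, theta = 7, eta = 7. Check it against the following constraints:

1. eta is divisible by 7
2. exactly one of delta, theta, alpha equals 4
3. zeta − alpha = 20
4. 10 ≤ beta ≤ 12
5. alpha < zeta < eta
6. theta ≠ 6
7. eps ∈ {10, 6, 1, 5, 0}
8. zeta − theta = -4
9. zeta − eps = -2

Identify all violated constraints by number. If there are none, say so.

1. 7 / 7 = 1, so 7 divides 7 — OK.
2. delta=1, theta=7, alpha=-14; 0 of them equal 4, not exactly one — violated.
3. zeta − alpha = 3 − (-14) = 17, not 20 — violated.
4. beta = 13 is outside [10, 12] — violated.
5. values -14 < 3 < 7 — OK.
6. theta = 7, and 7 ≠ 6 — OK.
7. eps = 5 is in {10, 6, 1, 5, 0} — OK.
8. zeta − theta = 3 − 7 = -4 — OK.
9. zeta − eps = 3 − 5 = -2 — OK.

The assignment fails constraints 2, 3, 4.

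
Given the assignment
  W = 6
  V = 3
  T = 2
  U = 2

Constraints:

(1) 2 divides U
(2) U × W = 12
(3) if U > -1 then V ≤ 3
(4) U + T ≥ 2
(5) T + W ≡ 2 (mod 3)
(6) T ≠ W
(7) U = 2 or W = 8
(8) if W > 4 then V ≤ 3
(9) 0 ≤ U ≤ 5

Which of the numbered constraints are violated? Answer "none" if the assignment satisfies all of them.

None — every constraint holds.

(1) 2 / 2 = 1, so 2 divides 2  true
(2) U × W = 2 × 6 = 12  true
(3) U = 2 > -1, so we need V ≤ 3; V = 3 ≤ 3  true
(4) U + T = 2 + 2 = 4; 4 ≥ 2  true
(5) T + W = 8; 8 mod 3 = 2  true
(6) T = 2, W = 6; distinct  true
(7) U = 2 = 2 (first disjunct)  true
(8) W = 6 > 4, so we need V ≤ 3; V = 3 ≤ 3  true
(9) U = 2 lies in [0, 5]  true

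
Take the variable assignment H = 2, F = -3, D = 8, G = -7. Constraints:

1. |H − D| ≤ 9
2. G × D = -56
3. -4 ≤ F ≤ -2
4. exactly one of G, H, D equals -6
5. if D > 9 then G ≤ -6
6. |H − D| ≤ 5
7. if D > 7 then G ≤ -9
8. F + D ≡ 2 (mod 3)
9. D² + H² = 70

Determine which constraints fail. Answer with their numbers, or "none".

1. |2 − 8| = 6; 6 ≤ 9  ✓
2. G × D = -7 × 8 = -56  ✓
3. F = -3 lies in [-4, -2]  ✓
4. G=-7, H=2, D=8; 0 of them equal -6, not exactly one  ✗
5. D = 8, not > 9; antecedent false, conditional vacuously true  ✓
6. |2 − 8| = 6; 6 > 5, exceeds bound 5  ✗
7. D = 8 > 7, so we need G ≤ -9; but G = -7 > -9  ✗
8. F + D = 5; 5 mod 3 = 2  ✓
9. D² + H² = 8² + 2² = 64 + 4 = 68, not 70  ✗

Violated: 4, 6, 7, and 9.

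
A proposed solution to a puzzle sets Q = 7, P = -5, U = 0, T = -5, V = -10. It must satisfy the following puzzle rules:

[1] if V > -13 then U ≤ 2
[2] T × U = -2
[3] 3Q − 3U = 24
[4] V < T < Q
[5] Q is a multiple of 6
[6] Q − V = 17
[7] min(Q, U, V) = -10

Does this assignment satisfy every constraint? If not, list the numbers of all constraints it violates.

[1] V = -10 > -13, so we need U ≤ 2; U = 0 ≤ 2  true
[2] T × U = -5 × 0 = 0, not -2  false
[3] 3Q − 3U = 3(7) − 3(0) = 21, not 24  false
[4] values -10 < -5 < 7  true
[5] 7 = 6×1 + 1, so 6 does not divide 7  false
[6] Q − V = 7 − (-10) = 17  true
[7] min(7, 0, -10) = -10  true

No — constraints 2, 3, and 5 are not satisfied.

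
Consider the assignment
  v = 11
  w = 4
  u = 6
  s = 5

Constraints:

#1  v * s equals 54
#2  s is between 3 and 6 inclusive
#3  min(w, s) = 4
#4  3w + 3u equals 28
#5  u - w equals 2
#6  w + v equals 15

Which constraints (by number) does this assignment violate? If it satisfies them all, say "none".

#1 v * s = 11 * 5 = 55, not 54 — violated.
#2 s = 5 lies in [3, 6] — satisfied.
#3 min(4, 5) = 4 — satisfied.
#4 3w + 3u = 3(4) + 3(6) = 30, not 28 — violated.
#5 u - w = 6 - 4 = 2 — satisfied.
#6 w + v = 4 + 11 = 15 — satisfied.

The assignment fails constraints 1 and 4.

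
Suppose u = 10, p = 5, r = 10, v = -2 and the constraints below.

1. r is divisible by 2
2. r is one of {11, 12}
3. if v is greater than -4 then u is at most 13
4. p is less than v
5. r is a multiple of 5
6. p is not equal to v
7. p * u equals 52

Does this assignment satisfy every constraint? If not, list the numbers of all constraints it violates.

1. 10 / 2 = 5, so 2 divides 10 — holds.
2. r = 10 is not in {11, 12} — does not hold.
3. v = -2 > -4, so we need u ≤ 13; u = 10 ≤ 13 — holds.
4. p = 5, v = -2; 5 ≥ -2 (want <) — does not hold.
5. 10 / 5 = 2, so 5 divides 10 — holds.
6. p = 5, v = -2; distinct — holds.
7. p * u = 5 * 10 = 50, not 52 — does not hold.

Violated: 2, 4, and 7.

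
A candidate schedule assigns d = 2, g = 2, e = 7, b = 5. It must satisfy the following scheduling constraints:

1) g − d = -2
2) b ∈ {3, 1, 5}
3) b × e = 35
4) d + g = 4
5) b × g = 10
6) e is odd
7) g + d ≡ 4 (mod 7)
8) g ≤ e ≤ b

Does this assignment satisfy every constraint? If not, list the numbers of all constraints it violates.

Constraints 1 and 8 are violated.

1) g − d = 2 − 2 = 0, not -2  no
2) b = 5 is in {3, 1, 5}  yes
3) b × e = 5 × 7 = 35  yes
4) d + g = 2 + 2 = 4  yes
5) b × g = 5 × 2 = 10  yes
6) e = 7 is odd  yes
7) g + d = 4; 4 mod 7 = 4  yes
8) values 2, 7, 5; e = 7 is not ≤ b = 5  no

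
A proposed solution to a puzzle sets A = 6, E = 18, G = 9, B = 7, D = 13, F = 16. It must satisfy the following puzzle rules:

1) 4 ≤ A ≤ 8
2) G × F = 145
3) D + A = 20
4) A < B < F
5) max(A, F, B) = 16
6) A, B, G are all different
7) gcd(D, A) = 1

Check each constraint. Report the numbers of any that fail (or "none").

Constraints 2 and 3 do not hold.

1) A = 6 lies in [4, 8]  ✔
2) G × F = 9 × 16 = 144, not 145  ✘
3) D + A = 13 + 6 = 19, not 20  ✘
4) values 6 < 7 < 16  ✔
5) max(6, 16, 7) = 16  ✔
6) values 6, 7, 9 are pairwise distinct  ✔
7) gcd(13, 6) = 1  ✔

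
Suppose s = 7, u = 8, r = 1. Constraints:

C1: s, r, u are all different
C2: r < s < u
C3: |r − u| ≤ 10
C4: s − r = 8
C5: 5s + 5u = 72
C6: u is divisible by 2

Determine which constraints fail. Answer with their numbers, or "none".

C1: values 7, 1, 8 are pairwise distinct  true
C2: values 1 < 7 < 8  true
C3: |1 − 8| = 7; 7 ≤ 10  true
C4: s − r = 7 − 1 = 6, not 8  false
C5: 5s + 5u = 5(7) + 5(8) = 75, not 72  false
C6: 8 / 2 = 4, so 2 divides 8  true

No — constraints 4, 5 are not satisfied.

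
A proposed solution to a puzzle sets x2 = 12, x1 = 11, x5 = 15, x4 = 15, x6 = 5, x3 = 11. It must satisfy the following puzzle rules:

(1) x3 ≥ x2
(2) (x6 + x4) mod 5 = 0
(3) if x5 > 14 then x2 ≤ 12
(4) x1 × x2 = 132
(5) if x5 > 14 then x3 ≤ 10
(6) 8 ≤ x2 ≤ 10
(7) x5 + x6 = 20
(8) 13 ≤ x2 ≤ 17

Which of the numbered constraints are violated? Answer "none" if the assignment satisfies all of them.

Violated: 1, 5, 6, and 8.

(1) x3 = 11, x2 = 12; 11 < 12 (want ≥)  ✘
(2) x6 + x4 = 20; 20 mod 5 = 0  ✔
(3) x5 = 15 > 14, so we need x2 ≤ 12; x2 = 12 ≤ 12  ✔
(4) x1 × x2 = 11 × 12 = 132  ✔
(5) x5 = 15 > 14, so we need x3 ≤ 10; but x3 = 11 > 10  ✘
(6) x2 = 12 is outside [8, 10]  ✘
(7) x5 + x6 = 15 + 5 = 20  ✔
(8) x2 = 12 is outside [13, 17]  ✘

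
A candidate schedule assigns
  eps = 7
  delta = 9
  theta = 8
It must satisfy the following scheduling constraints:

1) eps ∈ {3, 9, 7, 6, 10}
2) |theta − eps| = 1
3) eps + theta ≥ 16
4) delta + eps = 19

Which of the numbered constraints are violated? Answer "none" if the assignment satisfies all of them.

No — constraints 3 and 4 are not satisfied.

1) eps = 7 is in {3, 9, 7, 6, 10}  holds
2) |8 − 7| = 1  holds
3) eps + theta = 7 + 8 = 15; 15 < 16, bound 16 not met  fails
4) delta + eps = 9 + 7 = 16, not 19  fails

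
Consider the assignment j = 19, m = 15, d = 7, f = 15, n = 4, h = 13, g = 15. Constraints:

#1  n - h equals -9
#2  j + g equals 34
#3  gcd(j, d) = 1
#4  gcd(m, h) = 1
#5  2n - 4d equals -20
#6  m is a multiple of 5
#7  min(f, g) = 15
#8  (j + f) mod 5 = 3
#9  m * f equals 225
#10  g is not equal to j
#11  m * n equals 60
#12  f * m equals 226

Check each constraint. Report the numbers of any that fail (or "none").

#1 n - h = 4 - 13 = -9  holds
#2 j + g = 19 + 15 = 34  holds
#3 gcd(19, 7) = 1  holds
#4 gcd(15, 13) = 1  holds
#5 2n - 4d = 2(4) - 4(7) = -20  holds
#6 15 / 5 = 3, so 5 divides 15  holds
#7 min(15, 15) = 15  holds
#8 j + f = 34; 34 mod 5 = 4, not 3  fails
#9 m * f = 15 * 15 = 225  holds
#10 g = 15, j = 19; distinct  holds
#11 m * n = 15 * 4 = 60  holds
#12 f * m = 15 * 15 = 225, not 226  fails

Constraints 8 and 12 are violated.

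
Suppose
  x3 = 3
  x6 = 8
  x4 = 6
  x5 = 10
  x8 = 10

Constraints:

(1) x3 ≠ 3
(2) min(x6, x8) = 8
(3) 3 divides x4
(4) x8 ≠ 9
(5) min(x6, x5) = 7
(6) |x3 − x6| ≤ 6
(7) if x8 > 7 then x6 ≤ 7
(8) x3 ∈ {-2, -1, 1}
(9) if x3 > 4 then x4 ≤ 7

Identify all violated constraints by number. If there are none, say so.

Constraints 1, 5, 7, and 8 are violated.

(1) x3 = 3, but 3 is required to differ  ✗
(2) min(8, 10) = 8  ✓
(3) 6 / 3 = 2, so 3 divides 6  ✓
(4) x8 = 10, and 10 ≠ 9  ✓
(5) min(8, 10) = 8, not 7  ✗
(6) |3 − 8| = 5; 5 ≤ 6  ✓
(7) x8 = 10 > 7, so we need x6 ≤ 7; but x6 = 8 > 7  ✗
(8) x3 = 3 is not in {-2, -1, 1}  ✗
(9) x3 = 3, not > 4; antecedent false, conditional vacuously true  ✓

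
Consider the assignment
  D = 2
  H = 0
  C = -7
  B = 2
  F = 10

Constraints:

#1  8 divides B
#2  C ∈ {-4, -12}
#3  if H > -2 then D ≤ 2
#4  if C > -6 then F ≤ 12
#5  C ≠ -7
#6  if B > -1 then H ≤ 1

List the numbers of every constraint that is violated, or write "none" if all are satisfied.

#1 2 = 8×0 + 2, so 8 does not divide 2 — fails.
#2 C = -7 is not in {-4, -12} — fails.
#3 H = 0 > -2, so we need D ≤ 2; D = 2 ≤ 2 — holds.
#4 C = -7, not > -6; antecedent false, conditional vacuously true — holds.
#5 C = -7, but -7 is required to differ — fails.
#6 B = 2 > -1, so we need H ≤ 1; H = 0 ≤ 1 — holds.

The assignment fails constraints 1, 2, and 5.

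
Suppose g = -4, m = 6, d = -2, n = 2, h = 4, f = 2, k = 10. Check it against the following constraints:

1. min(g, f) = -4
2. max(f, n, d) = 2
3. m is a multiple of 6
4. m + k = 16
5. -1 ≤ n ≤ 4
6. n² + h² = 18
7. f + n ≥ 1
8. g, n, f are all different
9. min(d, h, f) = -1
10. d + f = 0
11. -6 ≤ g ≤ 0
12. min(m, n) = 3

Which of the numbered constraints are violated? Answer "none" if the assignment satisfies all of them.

Constraints 6, 8, 9, 12 do not hold.

1. min(-4, 2) = -4 — holds.
2. max(2, 2, -2) = 2 — holds.
3. 6 / 6 = 1, so 6 divides 6 — holds.
4. m + k = 6 + 10 = 16 — holds.
5. n = 2 lies in [-1, 4] — holds.
6. n² + h² = 2² + 4² = 4 + 16 = 20, not 18 — fails.
7. f + n = 2 + 2 = 4; 4 ≥ 1 — holds.
8. n = f = 2, not all different — fails.
9. min(-2, 4, 2) = -2, not -1 — fails.
10. d + f = -2 + 2 = 0 — holds.
11. g = -4 lies in [-6, 0] — holds.
12. min(6, 2) = 2, not 3 — fails.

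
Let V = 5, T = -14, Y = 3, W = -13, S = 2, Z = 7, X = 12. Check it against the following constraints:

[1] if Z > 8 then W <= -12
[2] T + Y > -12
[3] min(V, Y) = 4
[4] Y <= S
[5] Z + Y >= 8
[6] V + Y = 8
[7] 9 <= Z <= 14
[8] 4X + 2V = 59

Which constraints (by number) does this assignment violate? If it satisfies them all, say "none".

[1] Z = 7, not > 8; antecedent false, conditional vacuously true  ✓
[2] T + Y = -14 + 3 = -11; -11 > -12  ✓
[3] min(5, 3) = 3, not 4  ✗
[4] Y = 3, S = 2; 3 > 2 (want ≤)  ✗
[5] Z + Y = 7 + 3 = 10; 10 ≥ 8  ✓
[6] V + Y = 5 + 3 = 8  ✓
[7] Z = 7 is outside [9, 14]  ✗
[8] 4X + 2V = 4(12) + 2(5) = 58, not 59  ✗

Violated: 3, 4, 7, and 8.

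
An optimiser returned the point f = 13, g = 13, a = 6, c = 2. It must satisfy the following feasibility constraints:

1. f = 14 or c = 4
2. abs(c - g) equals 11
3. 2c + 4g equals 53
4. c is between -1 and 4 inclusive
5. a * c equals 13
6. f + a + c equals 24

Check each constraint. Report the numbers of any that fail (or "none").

Violated: 1, 3, 5, 6.

1. f = 13 ≠ 14 and c = 2 ≠ 4; both disjuncts false — does not hold.
2. abs(2 - 13) = 11 — holds.
3. 2c + 4g = 2(2) + 4(13) = 56, not 53 — does not hold.
4. c = 2 lies in [-1, 4] — holds.
5. a * c = 6 * 2 = 12, not 13 — does not hold.
6. f + a + c = 13 + 6 + 2 = 21, not 24 — does not hold.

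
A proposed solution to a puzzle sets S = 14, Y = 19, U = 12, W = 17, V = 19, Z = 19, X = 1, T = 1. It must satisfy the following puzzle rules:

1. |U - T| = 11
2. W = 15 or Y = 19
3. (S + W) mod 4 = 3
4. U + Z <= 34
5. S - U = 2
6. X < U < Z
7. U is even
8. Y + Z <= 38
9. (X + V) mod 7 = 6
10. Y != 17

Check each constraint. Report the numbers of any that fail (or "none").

1. |12 - 1| = 11 — holds.
2. W = 17 ≠ 15, but Y = 19 = 19 (second disjunct) — holds.
3. S + W = 31; 31 mod 4 = 3 — holds.
4. U + Z = 12 + 19 = 31; 31 ≤ 34 — holds.
5. S - U = 14 - 12 = 2 — holds.
6. values 1 < 12 < 19 — holds.
7. U = 12 is even — holds.
8. Y + Z = 19 + 19 = 38; 38 ≤ 38 — holds.
9. X + V = 20; 20 mod 7 = 6 — holds.
10. Y = 19, and 19 ≠ 17 — holds.

All constraints are satisfied.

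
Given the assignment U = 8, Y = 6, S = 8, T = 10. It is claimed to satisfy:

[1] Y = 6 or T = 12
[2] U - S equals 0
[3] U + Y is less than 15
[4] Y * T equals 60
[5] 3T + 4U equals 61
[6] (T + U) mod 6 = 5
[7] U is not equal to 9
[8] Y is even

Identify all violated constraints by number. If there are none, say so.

[1] Y = 6 = 6 (first disjunct) — holds.
[2] U - S = 8 - 8 = 0 — holds.
[3] U + Y = 8 + 6 = 14; 14 < 15 — holds.
[4] Y * T = 6 * 10 = 60 — holds.
[5] 3T + 4U = 3(10) + 4(8) = 62, not 61 — fails.
[6] T + U = 18; 18 mod 6 = 0, not 5 — fails.
[7] U = 8, and 8 ≠ 9 — holds.
[8] Y = 6 is even — holds.

Constraints 5 and 6 are violated.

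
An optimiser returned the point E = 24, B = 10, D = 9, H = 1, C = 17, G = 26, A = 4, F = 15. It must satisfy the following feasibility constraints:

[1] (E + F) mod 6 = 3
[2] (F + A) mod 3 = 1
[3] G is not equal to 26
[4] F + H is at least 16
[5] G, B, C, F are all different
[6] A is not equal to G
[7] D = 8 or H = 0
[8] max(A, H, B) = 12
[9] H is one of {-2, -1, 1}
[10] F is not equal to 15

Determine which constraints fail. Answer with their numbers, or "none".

Violated: 3, 7, 8, and 10.

[1] E + F = 39; 39 mod 6 = 3 — holds.
[2] F + A = 19; 19 mod 3 = 1 — holds.
[3] G = 26, but 26 is required to differ — does not hold.
[4] F + H = 15 + 1 = 16; 16 ≥ 16 — holds.
[5] values 26, 10, 17, 15 are pairwise distinct — holds.
[6] A = 4, G = 26; distinct — holds.
[7] D = 9 ≠ 8 and H = 1 ≠ 0; both disjuncts false — does not hold.
[8] max(4, 1, 10) = 10, not 12 — does not hold.
[9] H = 1 is in {-2, -1, 1} — holds.
[10] F = 15, but 15 is required to differ — does not hold.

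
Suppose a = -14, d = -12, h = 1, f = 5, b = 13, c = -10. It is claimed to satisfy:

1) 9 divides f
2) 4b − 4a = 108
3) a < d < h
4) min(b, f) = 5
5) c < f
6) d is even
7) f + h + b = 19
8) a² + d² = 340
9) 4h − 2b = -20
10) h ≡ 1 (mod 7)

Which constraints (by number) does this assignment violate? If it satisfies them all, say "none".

1) 5 = 9×0 + 5, so 9 does not divide 5  ✘
2) 4b − 4a = 4(13) − 4(-14) = 108  ✔
3) values -14 < -12 < 1  ✔
4) min(13, 5) = 5  ✔
5) c = -10, f = 5; -10 < 5  ✔
6) d = -12 is even  ✔
7) f + h + b = 5 + 1 + 13 = 19  ✔
8) a² + d² = (-14)² + (-12)² = 196 + 144 = 340  ✔
9) 4h − 2b = 4(1) − 2(13) = -22, not -20  ✘
10) 1 mod 7 = 1  ✔

Constraints 1 and 9 are violated.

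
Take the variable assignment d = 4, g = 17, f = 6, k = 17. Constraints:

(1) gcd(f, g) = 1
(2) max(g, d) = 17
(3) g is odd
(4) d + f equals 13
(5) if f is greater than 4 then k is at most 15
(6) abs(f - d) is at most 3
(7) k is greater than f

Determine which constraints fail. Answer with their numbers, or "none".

(1) gcd(6, 17) = 1  true
(2) max(17, 4) = 17  true
(3) g = 17 is odd  true
(4) d + f = 4 + 6 = 10, not 13  false
(5) f = 6 > 4, so we need k ≤ 15; but k = 17 > 15  false
(6) abs(6 - 4) = 2; 2 ≤ 3  true
(7) k = 17, f = 6; 17 > 6  true

Violated: 4 and 5.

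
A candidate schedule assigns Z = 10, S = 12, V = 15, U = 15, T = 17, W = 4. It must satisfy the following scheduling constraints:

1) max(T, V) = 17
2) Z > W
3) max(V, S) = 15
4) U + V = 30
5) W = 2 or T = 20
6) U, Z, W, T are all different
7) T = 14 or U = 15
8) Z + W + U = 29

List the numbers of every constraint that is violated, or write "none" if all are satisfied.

1) max(17, 15) = 17  OK
2) Z = 10, W = 4; 10 > 4  OK
3) max(15, 12) = 15  OK
4) U + V = 15 + 15 = 30  OK
5) W = 4 ≠ 2 and T = 17 ≠ 20; both disjuncts false  FAIL
6) values 15, 10, 4, 17 are pairwise distinct  OK
7) T = 17 ≠ 14, but U = 15 = 15 (second disjunct)  OK
8) Z + W + U = 10 + 4 + 15 = 29  OK

Constraint 5 does not hold.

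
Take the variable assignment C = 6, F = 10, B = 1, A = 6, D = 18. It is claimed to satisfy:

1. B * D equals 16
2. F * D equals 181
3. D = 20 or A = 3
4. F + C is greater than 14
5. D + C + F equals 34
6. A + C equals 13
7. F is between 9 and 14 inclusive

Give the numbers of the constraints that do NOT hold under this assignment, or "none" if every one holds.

The assignment fails constraints 1, 2, 3, 6.

1. B * D = 1 * 18 = 18, not 16 — does not hold.
2. F * D = 10 * 18 = 180, not 181 — does not hold.
3. D = 18 ≠ 20 and A = 6 ≠ 3; both disjuncts false — does not hold.
4. F + C = 10 + 6 = 16; 16 > 14 — holds.
5. D + C + F = 18 + 6 + 10 = 34 — holds.
6. A + C = 6 + 6 = 12, not 13 — does not hold.
7. F = 10 lies in [9, 14] — holds.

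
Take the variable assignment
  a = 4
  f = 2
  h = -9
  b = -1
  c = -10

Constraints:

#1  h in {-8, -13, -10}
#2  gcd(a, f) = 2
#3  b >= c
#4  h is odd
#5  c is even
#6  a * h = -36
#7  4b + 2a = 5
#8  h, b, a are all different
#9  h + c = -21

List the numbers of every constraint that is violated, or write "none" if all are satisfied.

No — constraints 1, 7, and 9 are not satisfied.

#1 h = -9 is not in {-8, -13, -10} — violated.
#2 gcd(4, 2) = 2 — OK.
#3 b = -1, c = -10; -1 ≥ -10 — OK.
#4 h = -9 is odd — OK.
#5 c = -10 is even — OK.
#6 a * h = 4 * (-9) = -36 — OK.
#7 4b + 2a = 4(-1) + 2(4) = 4, not 5 — violated.
#8 values -9, -1, 4 are pairwise distinct — OK.
#9 h + c = -9 + (-10) = -19, not -21 — violated.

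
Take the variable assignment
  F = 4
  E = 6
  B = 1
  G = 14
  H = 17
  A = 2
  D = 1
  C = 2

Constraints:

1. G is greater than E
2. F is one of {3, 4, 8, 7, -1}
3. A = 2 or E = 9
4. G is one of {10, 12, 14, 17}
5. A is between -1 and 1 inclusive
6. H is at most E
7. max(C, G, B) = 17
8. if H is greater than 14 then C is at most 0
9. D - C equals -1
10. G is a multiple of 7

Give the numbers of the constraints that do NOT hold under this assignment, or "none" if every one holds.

1. G = 14, E = 6; 14 > 6 — holds.
2. F = 4 is in {3, 4, 8, 7, -1} — holds.
3. A = 2 = 2 (first disjunct) — holds.
4. G = 14 is in {10, 12, 14, 17} — holds.
5. A = 2 is outside [-1, 1] — fails.
6. H = 17, E = 6; 17 > 6 (want ≤) — fails.
7. max(2, 14, 1) = 14, not 17 — fails.
8. H = 17 > 14, so we need C ≤ 0; but C = 2 > 0 — fails.
9. D - C = 1 - 2 = -1 — holds.
10. 14 / 7 = 2, so 7 divides 14 — holds.

Constraints 5, 6, 7, and 8 do not hold.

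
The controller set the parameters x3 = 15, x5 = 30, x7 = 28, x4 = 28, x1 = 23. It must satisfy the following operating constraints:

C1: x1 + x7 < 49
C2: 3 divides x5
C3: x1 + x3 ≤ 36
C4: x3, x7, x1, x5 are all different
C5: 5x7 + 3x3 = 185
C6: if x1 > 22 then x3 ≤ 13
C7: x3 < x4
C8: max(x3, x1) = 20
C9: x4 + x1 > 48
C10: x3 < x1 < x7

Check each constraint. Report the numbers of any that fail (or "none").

The assignment fails constraints 1, 3, 6, and 8.

C1: x1 + x7 = 23 + 28 = 51; 51 ≥ 49, bound 49 not met — fails.
C2: 30 / 3 = 10, so 3 divides 30 — holds.
C3: x1 + x3 = 23 + 15 = 38; 38 > 36, bound 36 not met — fails.
C4: values 15, 28, 23, 30 are pairwise distinct — holds.
C5: 5x7 + 3x3 = 5(28) + 3(15) = 185 — holds.
C6: x1 = 23 > 22, so we need x3 ≤ 13; but x3 = 15 > 13 — fails.
C7: x3 = 15, x4 = 28; 15 < 28 — holds.
C8: max(15, 23) = 23, not 20 — fails.
C9: x4 + x1 = 28 + 23 = 51; 51 > 48 — holds.
C10: values 15 < 23 < 28 — holds.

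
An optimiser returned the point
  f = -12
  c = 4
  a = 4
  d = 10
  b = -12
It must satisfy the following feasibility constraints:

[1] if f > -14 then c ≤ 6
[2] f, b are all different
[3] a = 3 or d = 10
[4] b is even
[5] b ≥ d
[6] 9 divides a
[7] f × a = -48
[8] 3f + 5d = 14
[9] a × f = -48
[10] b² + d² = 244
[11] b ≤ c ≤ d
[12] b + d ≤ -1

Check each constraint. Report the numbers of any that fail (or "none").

[1] f = -12 > -14, so we need c ≤ 6; c = 4 ≤ 6 — holds.
[2] f = b = -12, not all different — does not hold.
[3] a = 4 ≠ 3, but d = 10 = 10 (second disjunct) — holds.
[4] b = -12 is even — holds.
[5] b = -12, d = 10; -12 < 10 (want ≥) — does not hold.
[6] 4 = 9×0 + 4, so 9 does not divide 4 — does not hold.
[7] f × a = -12 × 4 = -48 — holds.
[8] 3f + 5d = 3(-12) + 5(10) = 14 — holds.
[9] a × f = 4 × (-12) = -48 — holds.
[10] b² + d² = (-12)² + 10² = 144 + 100 = 244 — holds.
[11] values -12 ≤ 4 ≤ 10 — holds.
[12] b + d = -12 + 10 = -2; -2 ≤ -1 — holds.

Violated: 2, 5, and 6.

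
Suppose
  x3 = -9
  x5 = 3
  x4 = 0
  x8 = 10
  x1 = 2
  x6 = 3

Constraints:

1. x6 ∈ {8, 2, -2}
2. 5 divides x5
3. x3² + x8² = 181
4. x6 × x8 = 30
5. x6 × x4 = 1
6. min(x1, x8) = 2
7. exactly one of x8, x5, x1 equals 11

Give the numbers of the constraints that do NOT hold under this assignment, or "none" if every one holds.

1. x6 = 3 is not in {8, 2, -2}  fails
2. 3 = 5×0 + 3, so 5 does not divide 3  fails
3. x3² + x8² = (-9)² + 10² = 81 + 100 = 181  holds
4. x6 × x8 = 3 × 10 = 30  holds
5. x6 × x4 = 3 × 0 = 0, not 1  fails
6. min(2, 10) = 2  holds
7. x8=10, x5=3, x1=2; 0 of them equal 11, not exactly one  fails

No — constraints 1, 2, 5, and 7 are not satisfied.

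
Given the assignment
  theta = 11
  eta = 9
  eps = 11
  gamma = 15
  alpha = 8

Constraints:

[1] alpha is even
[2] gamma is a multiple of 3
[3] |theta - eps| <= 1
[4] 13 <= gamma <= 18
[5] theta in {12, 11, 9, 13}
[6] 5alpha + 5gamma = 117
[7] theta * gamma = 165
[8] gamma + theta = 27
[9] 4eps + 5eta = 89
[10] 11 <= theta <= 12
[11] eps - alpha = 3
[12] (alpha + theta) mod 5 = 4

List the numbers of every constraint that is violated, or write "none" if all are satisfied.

[1] alpha = 8 is even  OK
[2] 15 / 3 = 5, so 3 divides 15  OK
[3] |11 - 11| = 0; 0 ≤ 1  OK
[4] gamma = 15 lies in [13, 18]  OK
[5] theta = 11 is in {12, 11, 9, 13}  OK
[6] 5alpha + 5gamma = 5(8) + 5(15) = 115, not 117  FAIL
[7] theta * gamma = 11 * 15 = 165  OK
[8] gamma + theta = 15 + 11 = 26, not 27  FAIL
[9] 4eps + 5eta = 4(11) + 5(9) = 89  OK
[10] theta = 11 lies in [11, 12]  OK
[11] eps - alpha = 11 - 8 = 3  OK
[12] alpha + theta = 19; 19 mod 5 = 4  OK

Constraints 6 and 8 are violated.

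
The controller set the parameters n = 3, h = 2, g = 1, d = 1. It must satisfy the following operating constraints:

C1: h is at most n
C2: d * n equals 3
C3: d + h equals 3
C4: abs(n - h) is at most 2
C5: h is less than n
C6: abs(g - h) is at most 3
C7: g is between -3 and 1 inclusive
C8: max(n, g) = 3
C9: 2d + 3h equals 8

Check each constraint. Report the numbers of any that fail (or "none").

No violations.

C1: h = 2, n = 3; 2 ≤ 3  ✓
C2: d * n = 1 * 3 = 3  ✓
C3: d + h = 1 + 2 = 3  ✓
C4: abs(3 - 2) = 1; 1 ≤ 2  ✓
C5: h = 2, n = 3; 2 < 3  ✓
C6: abs(1 - 2) = 1; 1 ≤ 3  ✓
C7: g = 1 lies in [-3, 1]  ✓
C8: max(3, 1) = 3  ✓
C9: 2d + 3h = 2(1) + 3(2) = 8  ✓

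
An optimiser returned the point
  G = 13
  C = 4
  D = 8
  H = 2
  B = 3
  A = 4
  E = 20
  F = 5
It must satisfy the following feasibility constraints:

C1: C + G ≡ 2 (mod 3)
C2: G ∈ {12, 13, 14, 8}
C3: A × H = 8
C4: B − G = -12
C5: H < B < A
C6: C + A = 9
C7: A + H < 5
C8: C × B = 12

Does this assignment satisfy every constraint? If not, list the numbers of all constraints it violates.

Violated: 4, 6, 7.

C1: C + G = 17; 17 mod 3 = 2 — holds.
C2: G = 13 is in {12, 13, 14, 8} — holds.
C3: A × H = 4 × 2 = 8 — holds.
C4: B − G = 3 − 13 = -10, not -12 — does not hold.
C5: values 2 < 3 < 4 — holds.
C6: C + A = 4 + 4 = 8, not 9 — does not hold.
C7: A + H = 4 + 2 = 6; 6 ≥ 5, bound 5 not met — does not hold.
C8: C × B = 4 × 3 = 12 — holds.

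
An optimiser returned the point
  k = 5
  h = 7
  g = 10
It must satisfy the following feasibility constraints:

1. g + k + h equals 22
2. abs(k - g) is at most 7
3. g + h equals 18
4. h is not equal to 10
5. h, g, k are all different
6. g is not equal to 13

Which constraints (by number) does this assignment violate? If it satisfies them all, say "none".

No — constraint 3 is not satisfied.

1. g + k + h = 10 + 5 + 7 = 22 — holds.
2. abs(5 - 10) = 5; 5 ≤ 7 — holds.
3. g + h = 10 + 7 = 17, not 18 — fails.
4. h = 7, and 7 ≠ 10 — holds.
5. values 7, 10, 5 are pairwise distinct — holds.
6. g = 10, and 10 ≠ 13 — holds.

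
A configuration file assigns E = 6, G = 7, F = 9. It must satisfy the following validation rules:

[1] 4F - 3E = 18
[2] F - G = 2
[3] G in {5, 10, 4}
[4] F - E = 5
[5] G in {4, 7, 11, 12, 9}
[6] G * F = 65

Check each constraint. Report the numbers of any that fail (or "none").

[1] 4F - 3E = 4(9) - 3(6) = 18 — holds.
[2] F - G = 9 - 7 = 2 — holds.
[3] G = 7 is not in {5, 10, 4} — does not hold.
[4] F - E = 9 - 6 = 3, not 5 — does not hold.
[5] G = 7 is in {4, 7, 11, 12, 9} — holds.
[6] G * F = 7 * 9 = 63, not 65 — does not hold.

Constraints 3, 4, and 6 do not hold.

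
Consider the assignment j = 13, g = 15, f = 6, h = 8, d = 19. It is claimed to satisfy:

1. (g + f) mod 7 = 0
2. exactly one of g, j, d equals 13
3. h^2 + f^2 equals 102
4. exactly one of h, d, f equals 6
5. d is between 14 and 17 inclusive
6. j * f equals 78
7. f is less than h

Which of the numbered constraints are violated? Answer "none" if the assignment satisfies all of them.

Constraints 3, 5 do not hold.

1. g + f = 21; 21 mod 7 = 0  holds
2. g=15, j=13, d=19; 1 of them equals 13  holds
3. h^2 + f^2 = 8^2 + 6^2 = 64 + 36 = 100, not 102  fails
4. h=8, d=19, f=6; 1 of them equals 6  holds
5. d = 19 is outside [14, 17]  fails
6. j * f = 13 * 6 = 78  holds
7. f = 6, h = 8; 6 < 8  holds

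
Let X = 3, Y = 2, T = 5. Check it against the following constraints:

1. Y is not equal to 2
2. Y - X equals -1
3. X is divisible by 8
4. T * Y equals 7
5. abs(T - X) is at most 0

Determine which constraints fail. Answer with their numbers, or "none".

1. Y = 2, but 2 is required to differ  FAIL
2. Y - X = 2 - 3 = -1  OK
3. 3 = 8*0 + 3, so 8 does not divide 3  FAIL
4. T * Y = 5 * 2 = 10, not 7  FAIL
5. abs(5 - 3) = 2; 2 > 0, exceeds bound 0  FAIL

The assignment fails constraints 1, 3, 4, 5.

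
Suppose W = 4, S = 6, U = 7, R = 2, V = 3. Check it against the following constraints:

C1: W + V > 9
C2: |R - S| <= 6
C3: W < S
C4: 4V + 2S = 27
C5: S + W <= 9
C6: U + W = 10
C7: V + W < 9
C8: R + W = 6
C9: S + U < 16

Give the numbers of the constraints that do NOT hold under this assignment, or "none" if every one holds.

C1: W + V = 4 + 3 = 7; 7 ≤ 9, bound 9 not met — fails.
C2: |2 - 6| = 4; 4 ≤ 6 — holds.
C3: W = 4, S = 6; 4 < 6 — holds.
C4: 4V + 2S = 4(3) + 2(6) = 24, not 27 — fails.
C5: S + W = 6 + 4 = 10; 10 > 9, bound 9 not met — fails.
C6: U + W = 7 + 4 = 11, not 10 — fails.
C7: V + W = 3 + 4 = 7; 7 < 9 — holds.
C8: R + W = 2 + 4 = 6 — holds.
C9: S + U = 6 + 7 = 13; 13 < 16 — holds.

Constraints 1, 4, 5, and 6 do not hold.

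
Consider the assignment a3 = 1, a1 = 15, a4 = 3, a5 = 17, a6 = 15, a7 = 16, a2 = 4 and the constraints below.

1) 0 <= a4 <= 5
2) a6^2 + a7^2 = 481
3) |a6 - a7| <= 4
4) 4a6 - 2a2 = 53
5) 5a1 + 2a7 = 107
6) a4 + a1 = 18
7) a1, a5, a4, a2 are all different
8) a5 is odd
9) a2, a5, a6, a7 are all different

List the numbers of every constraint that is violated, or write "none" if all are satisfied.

The assignment fails constraint 4.

1) a4 = 3 lies in [0, 5] — holds.
2) a6^2 + a7^2 = 15^2 + 16^2 = 225 + 256 = 481 — holds.
3) |15 - 16| = 1; 1 ≤ 4 — holds.
4) 4a6 - 2a2 = 4(15) - 2(4) = 52, not 53 — fails.
5) 5a1 + 2a7 = 5(15) + 2(16) = 107 — holds.
6) a4 + a1 = 3 + 15 = 18 — holds.
7) values 15, 17, 3, 4 are pairwise distinct — holds.
8) a5 = 17 is odd — holds.
9) values 4, 17, 15, 16 are pairwise distinct — holds.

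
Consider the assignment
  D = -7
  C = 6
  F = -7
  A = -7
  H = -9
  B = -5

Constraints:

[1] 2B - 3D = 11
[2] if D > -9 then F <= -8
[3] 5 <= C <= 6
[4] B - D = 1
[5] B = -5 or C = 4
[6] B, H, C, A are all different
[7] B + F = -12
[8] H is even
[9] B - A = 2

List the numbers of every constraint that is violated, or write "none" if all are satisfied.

[1] 2B - 3D = 2(-5) - 3(-7) = 11  yes
[2] D = -7 > -9, so we need F ≤ -8; but F = -7 > -8  no
[3] C = 6 lies in [5, 6]  yes
[4] B - D = -5 - (-7) = 2, not 1  no
[5] B = -5 = -5 (first disjunct)  yes
[6] values -5, -9, 6, -7 are pairwise distinct  yes
[7] B + F = -5 + (-7) = -12  yes
[8] H = -9 is odd  no
[9] B - A = -5 - (-7) = 2  yes

Violated: 2, 4, and 8.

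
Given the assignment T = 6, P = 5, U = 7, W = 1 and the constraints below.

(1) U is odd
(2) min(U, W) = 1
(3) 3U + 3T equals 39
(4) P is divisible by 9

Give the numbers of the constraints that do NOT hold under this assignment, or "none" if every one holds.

(1) U = 7 is odd — holds.
(2) min(7, 1) = 1 — holds.
(3) 3U + 3T = 3(7) + 3(6) = 39 — holds.
(4) 5 = 9*0 + 5, so 9 does not divide 5 — does not hold.

No — constraint 4 is not satisfied.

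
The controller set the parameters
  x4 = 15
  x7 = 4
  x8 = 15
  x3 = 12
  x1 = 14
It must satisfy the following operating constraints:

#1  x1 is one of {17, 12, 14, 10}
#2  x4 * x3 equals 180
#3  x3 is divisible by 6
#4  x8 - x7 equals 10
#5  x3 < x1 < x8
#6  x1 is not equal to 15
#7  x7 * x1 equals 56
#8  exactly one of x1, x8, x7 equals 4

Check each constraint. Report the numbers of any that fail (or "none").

Violated: 4.

#1 x1 = 14 is in {17, 12, 14, 10}  OK
#2 x4 * x3 = 15 * 12 = 180  OK
#3 12 / 6 = 2, so 6 divides 12  OK
#4 x8 - x7 = 15 - 4 = 11, not 10  FAIL
#5 values 12 < 14 < 15  OK
#6 x1 = 14, and 14 ≠ 15  OK
#7 x7 * x1 = 4 * 14 = 56  OK
#8 x1=14, x8=15, x7=4; 1 of them equals 4  OK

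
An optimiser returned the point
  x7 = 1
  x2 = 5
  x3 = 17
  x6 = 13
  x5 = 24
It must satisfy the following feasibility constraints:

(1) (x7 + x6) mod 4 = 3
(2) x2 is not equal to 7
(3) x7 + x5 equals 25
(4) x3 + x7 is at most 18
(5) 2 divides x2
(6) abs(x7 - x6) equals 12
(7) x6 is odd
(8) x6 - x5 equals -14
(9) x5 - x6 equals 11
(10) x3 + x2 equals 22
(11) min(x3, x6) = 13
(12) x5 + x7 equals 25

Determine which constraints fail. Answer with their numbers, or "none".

Constraints 1, 5, 8 are violated.

(1) x7 + x6 = 14; 14 mod 4 = 2, not 3 — does not hold.
(2) x2 = 5, and 5 ≠ 7 — holds.
(3) x7 + x5 = 1 + 24 = 25 — holds.
(4) x3 + x7 = 17 + 1 = 18; 18 ≤ 18 — holds.
(5) 5 = 2*2 + 1, so 2 does not divide 5 — does not hold.
(6) abs(1 - 13) = 12 — holds.
(7) x6 = 13 is odd — holds.
(8) x6 - x5 = 13 - 24 = -11, not -14 — does not hold.
(9) x5 - x6 = 24 - 13 = 11 — holds.
(10) x3 + x2 = 17 + 5 = 22 — holds.
(11) min(17, 13) = 13 — holds.
(12) x5 + x7 = 24 + 1 = 25 — holds.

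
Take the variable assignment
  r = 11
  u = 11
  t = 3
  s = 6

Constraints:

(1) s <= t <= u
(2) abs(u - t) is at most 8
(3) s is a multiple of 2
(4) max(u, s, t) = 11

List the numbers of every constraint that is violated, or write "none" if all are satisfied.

Violated: 1.

(1) values 6, 3, 11; s = 6 is not <= t = 3 — does not hold.
(2) abs(11 - 3) = 8; 8 ≤ 8 — holds.
(3) 6 / 2 = 3, so 2 divides 6 — holds.
(4) max(11, 6, 3) = 11 — holds.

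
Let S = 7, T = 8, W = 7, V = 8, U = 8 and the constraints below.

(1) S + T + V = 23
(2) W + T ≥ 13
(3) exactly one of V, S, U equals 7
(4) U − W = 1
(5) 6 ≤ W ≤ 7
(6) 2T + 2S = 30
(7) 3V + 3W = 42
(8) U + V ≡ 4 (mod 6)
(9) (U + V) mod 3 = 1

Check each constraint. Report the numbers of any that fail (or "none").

(1) S + T + V = 7 + 8 + 8 = 23  holds
(2) W + T = 7 + 8 = 15; 15 ≥ 13  holds
(3) V=8, S=7, U=8; 1 of them equals 7  holds
(4) U − W = 8 − 7 = 1  holds
(5) W = 7 lies in [6, 7]  holds
(6) 2T + 2S = 2(8) + 2(7) = 30  holds
(7) 3V + 3W = 3(8) + 3(7) = 45, not 42  fails
(8) U + V = 16; 16 mod 6 = 4  holds
(9) U + V = 16; 16 mod 3 = 1  holds

Constraint 7 does not hold.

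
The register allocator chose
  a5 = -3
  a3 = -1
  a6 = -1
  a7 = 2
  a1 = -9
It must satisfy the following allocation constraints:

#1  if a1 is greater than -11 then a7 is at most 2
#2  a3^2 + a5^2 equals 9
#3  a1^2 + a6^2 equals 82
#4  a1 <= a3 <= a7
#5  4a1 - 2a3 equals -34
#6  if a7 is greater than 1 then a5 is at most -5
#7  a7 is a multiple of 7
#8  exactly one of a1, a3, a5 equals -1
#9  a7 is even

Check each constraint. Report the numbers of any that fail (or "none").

#1 a1 = -9 > -11, so we need a7 ≤ 2; a7 = 2 ≤ 2 — holds.
#2 a3^2 + a5^2 = (-1)^2 + (-3)^2 = 1 + 9 = 10, not 9 — does not hold.
#3 a1^2 + a6^2 = (-9)^2 + (-1)^2 = 81 + 1 = 82 — holds.
#4 values -9 <= -1 <= 2 — holds.
#5 4a1 - 2a3 = 4(-9) - 2(-1) = -34 — holds.
#6 a7 = 2 > 1, so we need a5 ≤ -5; but a5 = -3 > -5 — does not hold.
#7 2 = 7*0 + 2, so 7 does not divide 2 — does not hold.
#8 a1=-9, a3=-1, a5=-3; 1 of them equals -1 — holds.
#9 a7 = 2 is even — holds.

No — constraints 2, 6, and 7 are not satisfied.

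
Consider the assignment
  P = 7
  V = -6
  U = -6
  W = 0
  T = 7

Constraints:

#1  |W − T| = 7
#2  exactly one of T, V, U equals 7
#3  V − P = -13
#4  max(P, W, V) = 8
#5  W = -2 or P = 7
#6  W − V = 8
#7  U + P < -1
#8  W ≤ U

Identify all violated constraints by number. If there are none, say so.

#1 |0 − 7| = 7 — OK.
#2 T=7, V=-6, U=-6; 1 of them equals 7 — OK.
#3 V − P = -6 − 7 = -13 — OK.
#4 max(7, 0, -6) = 7, not 8 — violated.
#5 W = 0 ≠ -2, but P = 7 = 7 (second disjunct) — OK.
#6 W − V = 0 − (-6) = 6, not 8 — violated.
#7 U + P = -6 + 7 = 1; 1 ≥ -1, bound -1 not met — violated.
#8 W = 0, U = -6; 0 > -6 (want ≤) — violated.

No — constraints 4, 6, 7, and 8 are not satisfied.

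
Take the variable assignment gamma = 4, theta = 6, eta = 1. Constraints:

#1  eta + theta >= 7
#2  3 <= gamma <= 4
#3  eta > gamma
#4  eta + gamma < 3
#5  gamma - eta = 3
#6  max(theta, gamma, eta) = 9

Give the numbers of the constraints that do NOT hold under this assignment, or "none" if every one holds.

Constraints 3, 4, 6 are violated.

#1 eta + theta = 1 + 6 = 7; 7 ≥ 7  ✓
#2 gamma = 4 lies in [3, 4]  ✓
#3 eta = 1, gamma = 4; 1 ≤ 4 (want >)  ✗
#4 eta + gamma = 1 + 4 = 5; 5 ≥ 3, bound 3 not met  ✗
#5 gamma - eta = 4 - 1 = 3  ✓
#6 max(6, 4, 1) = 6, not 9  ✗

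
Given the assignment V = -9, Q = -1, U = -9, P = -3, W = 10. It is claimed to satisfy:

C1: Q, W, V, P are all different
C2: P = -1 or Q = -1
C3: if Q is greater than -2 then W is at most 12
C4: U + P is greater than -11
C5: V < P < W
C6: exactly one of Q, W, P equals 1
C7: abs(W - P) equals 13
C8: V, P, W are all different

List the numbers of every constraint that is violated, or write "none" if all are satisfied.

C1: values -1, 10, -9, -3 are pairwise distinct — satisfied.
C2: P = -3 ≠ -1, but Q = -1 = -1 (second disjunct) — satisfied.
C3: Q = -1 > -2, so we need W ≤ 12; W = 10 ≤ 12 — satisfied.
C4: U + P = -9 + (-3) = -12; -12 ≤ -11, bound -11 not met — violated.
C5: values -9 < -3 < 10 — satisfied.
C6: Q=-1, W=10, P=-3; 0 of them equal 1, not exactly one — violated.
C7: abs(10 - (-3)) = 13 — satisfied.
C8: values -9, -3, 10 are pairwise distinct — satisfied.

The assignment fails constraints 4 and 6.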